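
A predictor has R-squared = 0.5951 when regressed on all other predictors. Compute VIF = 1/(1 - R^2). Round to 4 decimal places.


VIF = 1 / (1 - 0.5951).
= 1 / 0.4049 = 2.4697.

2.4697


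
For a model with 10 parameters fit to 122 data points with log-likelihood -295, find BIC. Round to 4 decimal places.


Compute k*ln(n) = 10*ln(122) = 10*4.804021 = 48.040210.
Then -2*loglik = 590.
BIC = 48.040210 + 590 = 638.040210, which rounds to 638.0402.

638.0402


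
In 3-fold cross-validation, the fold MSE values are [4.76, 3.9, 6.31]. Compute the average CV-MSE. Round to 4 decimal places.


Add all fold MSEs: 14.9700.
Divide by k = 3: 14.9700/3 = 4.9900.

4.9900


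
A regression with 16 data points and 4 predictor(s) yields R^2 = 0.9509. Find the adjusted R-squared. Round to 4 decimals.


Plug in: Adj R^2 = 1 - (1 - 0.9509) * 15/11.
= 1 - 0.0491 * 15/11
= 1 - 0.7365 / 11
= 1 - 0.0670 = 0.9330.

0.9330


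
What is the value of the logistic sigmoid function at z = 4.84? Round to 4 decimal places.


exp(-4.8400) = 0.0079.
1 + exp(-z) = 1.0079.
sigmoid = 1/1.0079 = 0.9922.

0.9922


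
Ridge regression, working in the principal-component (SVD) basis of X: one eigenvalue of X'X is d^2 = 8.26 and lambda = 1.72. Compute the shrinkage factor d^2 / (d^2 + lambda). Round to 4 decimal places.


d^2 + lambda = 8.26 + 1.72 = 9.9800.
Shrinkage factor = 8.26/9.9800 = 0.8277.

0.8277


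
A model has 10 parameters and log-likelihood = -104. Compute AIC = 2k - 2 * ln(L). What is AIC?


AIC = 2k - 2*loglik = 2(10) - 2(-104).
= 20 + 208 = 228.

228


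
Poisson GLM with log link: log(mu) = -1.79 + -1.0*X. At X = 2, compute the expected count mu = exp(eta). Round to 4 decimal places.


Linear predictor: eta = -1.79 + (-1.0)(2) = -3.7900.
Expected count: mu = exp(-3.7900) = 0.0226.

0.0226


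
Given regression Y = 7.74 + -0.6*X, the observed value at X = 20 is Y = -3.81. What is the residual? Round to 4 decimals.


Predicted = 7.74 + -0.6 * 20 = -4.2600.
Residual = -3.81 - -4.2600 = 0.4500.

0.4500


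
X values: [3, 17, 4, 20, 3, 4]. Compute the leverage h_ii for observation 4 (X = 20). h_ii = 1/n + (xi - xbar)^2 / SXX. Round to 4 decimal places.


n = 6, xbar = 8.5000.
SXX = sum((xi - xbar)^2) = 305.5000.
h = 1/6 + (20 - 8.5000)^2 / 305.5000 = 0.5996.

0.5996


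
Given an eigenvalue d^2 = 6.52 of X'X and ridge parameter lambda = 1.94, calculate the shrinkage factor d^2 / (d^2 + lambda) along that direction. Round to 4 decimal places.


d^2 + lambda = 6.52 + 1.94 = 8.4600.
Shrinkage factor = 6.52/8.4600 = 0.7707.

0.7707


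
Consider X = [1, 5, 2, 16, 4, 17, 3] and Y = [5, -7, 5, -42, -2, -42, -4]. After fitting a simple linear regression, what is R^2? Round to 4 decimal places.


After computing the OLS fit (b0=8.5696, b1=-3.0622):
SSres = 25.8080, SStot = 2565.7143.
R^2 = 1 - 25.8080/2565.7143 = 0.9899.

0.9899


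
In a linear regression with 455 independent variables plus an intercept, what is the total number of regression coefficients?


Total coefficients = number of predictors + 1 (for the intercept).
= 455 + 1 = 456.

456


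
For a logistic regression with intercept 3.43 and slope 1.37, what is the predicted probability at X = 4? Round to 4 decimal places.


z = 3.43 + 1.37 * 4 = 8.9100.
Sigmoid: P = 1 / (1 + exp(-8.9100)) = 0.9999.

0.9999


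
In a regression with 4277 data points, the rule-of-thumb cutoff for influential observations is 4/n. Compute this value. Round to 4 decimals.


The threshold is 4/n.
4/4277 = 0.0009.

0.0009


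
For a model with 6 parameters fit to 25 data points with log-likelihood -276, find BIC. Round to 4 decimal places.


Compute k*ln(n) = 6*ln(25) = 6*3.218876 = 19.313256.
Then -2*loglik = 552.
BIC = 19.313256 + 552 = 571.313256, which rounds to 571.3133.

571.3133


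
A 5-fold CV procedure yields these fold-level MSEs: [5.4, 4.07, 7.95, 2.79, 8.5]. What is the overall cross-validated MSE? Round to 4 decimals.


Add all fold MSEs: 28.7100.
Divide by k = 5: 28.7100/5 = 5.7420.

5.7420


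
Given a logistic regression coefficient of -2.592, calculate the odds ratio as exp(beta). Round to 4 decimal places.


Odds ratio = exp(beta) = exp(-2.592).
= 0.0749.

0.0749


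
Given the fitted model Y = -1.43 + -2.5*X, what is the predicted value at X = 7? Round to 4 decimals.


Plug X = 7 into Y = -1.43 + -2.5*X:
Y = -1.43 + -17.5000 = -18.9300.

-18.9300


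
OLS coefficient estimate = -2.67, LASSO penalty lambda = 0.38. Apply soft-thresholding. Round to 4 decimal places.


Check: |-2.67| = 2.67 vs lambda = 0.38.
Since |beta| > lambda, coefficient = sign(beta)*(|beta| - lambda) = -2.2900.
Soft-thresholded coefficient = -2.2900.

-2.2900


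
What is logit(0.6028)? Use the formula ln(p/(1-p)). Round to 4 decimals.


1 - p = 0.3972.
p/(1-p) = 1.5176.
logit = ln(1.5176) = 0.4171.

0.4171


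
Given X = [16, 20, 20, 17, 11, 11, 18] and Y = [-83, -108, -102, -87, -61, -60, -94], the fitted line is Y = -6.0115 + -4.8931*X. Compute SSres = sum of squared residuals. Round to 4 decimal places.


For each point, residual = actual - predicted.
Residuals: [1.3011, -4.1265, 1.8735, 2.1942, -1.1644, -0.1644, 0.0873].
Sum of squared residuals = 28.4359.

28.4359


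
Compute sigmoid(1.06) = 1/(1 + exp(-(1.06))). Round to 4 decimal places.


First, exp(-1.0600) = 0.3465.
Then sigma(z) = 1/(1 + 0.3465) = 0.7427.

0.7427


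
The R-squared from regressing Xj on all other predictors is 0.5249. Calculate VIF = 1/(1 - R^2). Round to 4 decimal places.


Using VIF = 1/(1 - R^2_j):
1 - 0.5249 = 0.4751.
VIF = 2.1048.

2.1048


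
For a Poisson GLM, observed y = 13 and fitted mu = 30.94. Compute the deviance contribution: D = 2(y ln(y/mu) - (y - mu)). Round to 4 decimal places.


Compute y*ln(y/mu) = 13*ln(13/30.94) = 13*-0.867100 = -11.272300.
y - mu = -17.94.
D = 2*(-11.272300 - (-17.94)) = 13.335400, which rounds to 13.3354.

13.3354


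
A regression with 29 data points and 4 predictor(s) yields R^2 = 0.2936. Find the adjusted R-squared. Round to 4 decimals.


Adjusted R^2 = 1 - (1 - R^2) * (n-1)/(n-p-1).
(1 - R^2) = 0.7064.
(n-1)/(n-p-1) = 28/24.
(1 - R^2) * (n-1) = 0.7064 * 28 = 19.7792.
Divide by (n-p-1): 19.7792 / 24 = 0.8241.
Adj R^2 = 1 - 0.8241 = 0.1759.

0.1759


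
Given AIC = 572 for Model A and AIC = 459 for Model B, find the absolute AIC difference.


Absolute difference = |572 - 459| = 113.
The model with lower AIC (B) is preferred.

113


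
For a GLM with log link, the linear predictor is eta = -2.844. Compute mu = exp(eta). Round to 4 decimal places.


Apply the inverse link:
mu = e^-2.844 = 0.0582.

0.0582


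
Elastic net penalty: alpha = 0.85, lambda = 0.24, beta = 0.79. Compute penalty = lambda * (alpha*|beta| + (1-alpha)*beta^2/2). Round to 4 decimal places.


Compute:
L1 = 0.85 * 0.79 = 0.6715.
L2 = 0.15 * 0.79^2 / 2 = 0.0468.
Penalty = 0.24 * (0.6715 + 0.0468) = 0.1724.

0.1724


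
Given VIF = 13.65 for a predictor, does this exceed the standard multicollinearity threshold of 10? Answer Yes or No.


Compare VIF = 13.65 to the threshold of 10.
13.65 >= 10, so the answer is Yes.

Yes


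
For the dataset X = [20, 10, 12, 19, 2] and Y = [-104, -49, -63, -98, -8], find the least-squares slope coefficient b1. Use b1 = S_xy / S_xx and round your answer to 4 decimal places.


The sample means are xbar = 12.6000 and ybar = -64.4000.
Compute S_xx = 215.2000 and S_xy = -1146.8000.
Slope b1 = S_xy / S_xx = -1146.8000 / 215.2000 = -5.3290.

-5.3290


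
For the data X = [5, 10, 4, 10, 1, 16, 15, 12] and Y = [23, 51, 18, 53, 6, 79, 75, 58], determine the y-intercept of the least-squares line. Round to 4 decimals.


Compute b1 = 5.0062 from the OLS formula.
With xbar = 9.1250 and ybar = 45.3750, the intercept is:
b0 = 45.3750 - 5.0062 * 9.1250 = -0.3068.

-0.3068


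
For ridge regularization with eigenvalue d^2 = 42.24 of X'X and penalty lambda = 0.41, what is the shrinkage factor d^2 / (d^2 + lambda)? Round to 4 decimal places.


Denominator = d^2 + lambda = 42.24 + 0.41 = 42.6500.
Shrinkage = 42.24 / 42.6500 = 0.9904.

0.9904


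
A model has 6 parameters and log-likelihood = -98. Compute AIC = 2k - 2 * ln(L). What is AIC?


Compute:
2k = 2*6 = 12.
-2*loglik = -2*(-98) = 196.
AIC = 12 + 196 = 208.

208


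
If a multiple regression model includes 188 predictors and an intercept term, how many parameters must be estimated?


Including the intercept, the model has 188 predictor coefficients + 1 intercept.
Total = 189.

189


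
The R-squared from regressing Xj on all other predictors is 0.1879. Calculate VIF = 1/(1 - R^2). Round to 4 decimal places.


Denominator: 1 - 0.1879 = 0.8121.
VIF = 1 / 0.8121 = 1.2314.

1.2314


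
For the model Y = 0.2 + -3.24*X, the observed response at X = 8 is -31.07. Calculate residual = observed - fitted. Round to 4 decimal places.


Compute yhat = 0.2 + (-3.24)(8) = -25.7200.
Residual = actual - predicted = -31.07 - -25.7200 = -5.3500.

-5.3500


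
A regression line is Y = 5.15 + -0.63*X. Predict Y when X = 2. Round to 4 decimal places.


Substitute X = 2 into the equation:
Y = 5.15 + -0.63 * 2 = 5.15 + -1.2600 = 3.8900.

3.8900


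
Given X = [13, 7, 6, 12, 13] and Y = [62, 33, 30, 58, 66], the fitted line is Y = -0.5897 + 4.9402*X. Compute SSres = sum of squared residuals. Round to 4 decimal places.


For each point, residual = actual - predicted.
Residuals: [-1.6329, -0.9917, 0.9485, -0.6927, 2.3671].
Sum of squared residuals = 10.6325.

10.6325


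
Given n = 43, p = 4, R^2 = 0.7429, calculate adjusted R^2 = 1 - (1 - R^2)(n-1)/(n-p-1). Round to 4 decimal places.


Plug in: Adj R^2 = 1 - (1 - 0.7429) * 42/38.
= 1 - 0.2571 * 42/38
= 1 - 10.7982 / 38
= 1 - 0.2842 = 0.7158.

0.7158


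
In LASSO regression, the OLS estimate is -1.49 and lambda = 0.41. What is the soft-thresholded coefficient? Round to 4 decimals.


Check: |-1.49| = 1.49 vs lambda = 0.41.
Since |beta| > lambda, coefficient = sign(beta)*(|beta| - lambda) = -1.0800.
Soft-thresholded coefficient = -1.0800.

-1.0800


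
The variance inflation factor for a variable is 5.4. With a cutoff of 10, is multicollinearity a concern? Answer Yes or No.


Check: VIF = 5.4 vs threshold = 10.
Since 5.4 < 10, the answer is No.

No


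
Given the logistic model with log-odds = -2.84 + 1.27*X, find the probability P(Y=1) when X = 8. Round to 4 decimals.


Linear predictor: z = -2.84 + 1.27 * 8 = 7.3200.
P = 1/(1 + exp(-7.3200)) = 1/(1 + 0.0007) = 0.9993.

0.9993


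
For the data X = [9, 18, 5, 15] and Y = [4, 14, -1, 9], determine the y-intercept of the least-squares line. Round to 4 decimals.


First find the slope: b1 = 1.0949.
Means: xbar = 11.7500, ybar = 6.5000.
b0 = ybar - b1 * xbar = 6.5000 - 1.0949 * 11.7500 = -6.3650.

-6.3650


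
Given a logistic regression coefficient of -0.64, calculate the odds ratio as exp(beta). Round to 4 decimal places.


exp(-0.64) = 0.5273.
So the odds ratio is 0.5273.

0.5273


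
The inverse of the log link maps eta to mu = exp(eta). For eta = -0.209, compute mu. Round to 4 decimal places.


Apply the inverse link:
mu = e^-0.209 = 0.8114.

0.8114


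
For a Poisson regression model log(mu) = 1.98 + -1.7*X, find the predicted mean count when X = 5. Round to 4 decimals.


eta = 1.98 + -1.7 * 5 = -6.5200.
mu = exp(-6.5200) = 0.0015.

0.0015


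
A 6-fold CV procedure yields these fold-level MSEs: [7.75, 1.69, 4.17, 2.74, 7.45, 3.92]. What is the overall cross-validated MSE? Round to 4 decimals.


Total MSE across folds = 27.7200.
CV-MSE = 27.7200/6 = 4.6200.

4.6200


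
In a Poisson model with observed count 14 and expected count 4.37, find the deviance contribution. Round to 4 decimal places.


Compute y*ln(y/mu) = 14*ln(14/4.37) = 14*1.164294 = 16.300116.
y - mu = 9.63.
D = 2*(16.300116 - (9.63)) = 13.340232, which rounds to 13.3402.

13.3402


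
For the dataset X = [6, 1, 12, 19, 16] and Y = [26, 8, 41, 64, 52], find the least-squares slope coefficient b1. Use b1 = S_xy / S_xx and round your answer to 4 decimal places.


The sample means are xbar = 10.8000 and ybar = 38.2000.
Compute S_xx = 214.8000 and S_xy = 641.2000.
Slope b1 = S_xy / S_xx = 641.2000 / 214.8000 = 2.9851.

2.9851


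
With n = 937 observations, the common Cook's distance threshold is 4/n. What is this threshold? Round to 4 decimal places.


Using the rule of thumb:
Threshold = 4 / 937 = 0.0043.

0.0043


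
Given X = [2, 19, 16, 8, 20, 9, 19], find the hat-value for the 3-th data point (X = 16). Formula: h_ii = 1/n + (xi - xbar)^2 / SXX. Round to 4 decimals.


n = 7, xbar = 13.2857.
SXX = sum((xi - xbar)^2) = 291.4286.
h = 1/7 + (16 - 13.2857)^2 / 291.4286 = 0.1681.

0.1681


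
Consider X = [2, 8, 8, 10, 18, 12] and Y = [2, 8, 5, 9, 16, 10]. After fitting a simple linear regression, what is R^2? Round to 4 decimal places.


The fitted line is Y = -0.1770 + 0.8804*X.
SSres = 5.3397, SStot = 113.3333.
R^2 = 1 - SSres/SStot = 0.9529.

0.9529


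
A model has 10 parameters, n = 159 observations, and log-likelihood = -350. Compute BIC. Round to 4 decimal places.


ln(159) = 5.068904.
k * ln(n) = 10 * 5.068904 = 50.689040.
-2L = 700.
BIC = 50.689040 + 700 = 750.689040, which rounds to 750.6890.

750.6890


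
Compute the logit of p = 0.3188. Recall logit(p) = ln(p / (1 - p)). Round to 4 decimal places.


The odds are p/(1-p) = 0.3188 / 0.6812 = 0.4680.
logit(p) = ln(0.4680) = -0.7593.

-0.7593


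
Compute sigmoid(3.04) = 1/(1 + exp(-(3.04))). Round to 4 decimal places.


First, exp(-3.0400) = 0.0478.
Then sigma(z) = 1/(1 + 0.0478) = 0.9543.

0.9543


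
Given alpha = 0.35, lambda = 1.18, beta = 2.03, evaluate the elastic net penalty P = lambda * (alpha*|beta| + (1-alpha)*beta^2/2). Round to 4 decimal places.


alpha * |beta| = 0.35 * 2.03 = 0.7105.
(1-alpha) * beta^2/2 = 0.65 * 4.1209/2 = 1.3393.
Total = 1.18 * (0.7105 + 1.3393) = 2.4188.

2.4188


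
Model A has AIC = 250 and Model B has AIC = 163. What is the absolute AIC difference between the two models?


Compute |250 - 163| = 87.
Model B has the smaller AIC.

87


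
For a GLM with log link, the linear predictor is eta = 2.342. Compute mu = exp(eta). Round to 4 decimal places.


Apply the inverse link:
mu = e^2.342 = 10.4020.

10.4020


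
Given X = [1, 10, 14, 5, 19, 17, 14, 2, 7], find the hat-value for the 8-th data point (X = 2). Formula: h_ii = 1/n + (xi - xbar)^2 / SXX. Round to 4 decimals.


Compute xbar = 9.8889 with n = 9 observations.
SXX = 340.8889.
Leverage = 1/9 + (2 - 9.8889)^2/340.8889 = 0.2937.

0.2937


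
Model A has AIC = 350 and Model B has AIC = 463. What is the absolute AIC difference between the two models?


Compute |350 - 463| = 113.
Model A has the smaller AIC.

113


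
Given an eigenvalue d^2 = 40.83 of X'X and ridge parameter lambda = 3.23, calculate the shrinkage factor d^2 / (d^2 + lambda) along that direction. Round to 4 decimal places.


d^2 + lambda = 40.83 + 3.23 = 44.0600.
Shrinkage factor = 40.83/44.0600 = 0.9267.

0.9267


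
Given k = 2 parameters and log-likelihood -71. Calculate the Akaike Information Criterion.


AIC = 2*2 - 2*(-71).
= 4 + 142 = 146.

146


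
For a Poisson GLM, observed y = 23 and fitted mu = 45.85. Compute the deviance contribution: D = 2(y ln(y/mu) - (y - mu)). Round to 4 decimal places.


First: ln(23/45.85) = -0.689881.
Then: 23 * -0.689881 = -15.867263.
y - mu = 23 - 45.85 = -22.85.
D = 2(-15.867263 - -22.85) = 13.965474, which rounds to 13.9655.

13.9655


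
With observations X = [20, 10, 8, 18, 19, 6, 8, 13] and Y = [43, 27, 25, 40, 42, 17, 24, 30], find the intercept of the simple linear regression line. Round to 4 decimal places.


The slope is b1 = 1.7011.
Sample means are xbar = 12.7500 and ybar = 31.0000.
Intercept: b0 = 31.0000 - (1.7011)(12.7500) = 9.3103.

9.3103


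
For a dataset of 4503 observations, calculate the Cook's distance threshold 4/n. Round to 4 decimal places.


Using the rule of thumb:
Threshold = 4 / 4503 = 0.0009.

0.0009


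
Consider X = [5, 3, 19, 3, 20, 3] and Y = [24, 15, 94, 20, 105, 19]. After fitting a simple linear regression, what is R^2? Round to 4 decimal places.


Fit the OLS line: b0 = 2.0768, b1 = 4.9913.
SSres = 43.9739.
SStot = 8634.8333.
R^2 = 1 - 43.9739/8634.8333 = 0.9949.

0.9949


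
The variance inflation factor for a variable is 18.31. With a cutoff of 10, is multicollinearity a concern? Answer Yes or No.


Compare VIF = 18.31 to the threshold of 10.
18.31 >= 10, so the answer is Yes.

Yes


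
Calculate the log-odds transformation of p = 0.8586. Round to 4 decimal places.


Compute the odds: 0.8586/0.1414 = 6.0721.
Take the natural log: ln(6.0721) = 1.8037.

1.8037


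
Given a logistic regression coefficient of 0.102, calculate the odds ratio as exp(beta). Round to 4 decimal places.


The odds ratio is computed as:
OR = e^(0.102) = 1.1074.

1.1074


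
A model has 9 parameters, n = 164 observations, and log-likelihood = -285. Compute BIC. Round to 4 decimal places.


Compute k*ln(n) = 9*ln(164) = 9*5.099866 = 45.898794.
Then -2*loglik = 570.
BIC = 45.898794 + 570 = 615.898794, which rounds to 615.8988.

615.8988


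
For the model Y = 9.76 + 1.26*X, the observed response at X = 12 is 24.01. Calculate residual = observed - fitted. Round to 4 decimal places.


Predicted = 9.76 + 1.26 * 12 = 24.8800.
Residual = 24.01 - 24.8800 = -0.8700.

-0.8700


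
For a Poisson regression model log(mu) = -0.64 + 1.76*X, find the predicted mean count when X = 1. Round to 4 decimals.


eta = -0.64 + 1.76 * 1 = 1.1200.
mu = exp(1.1200) = 3.0649.

3.0649


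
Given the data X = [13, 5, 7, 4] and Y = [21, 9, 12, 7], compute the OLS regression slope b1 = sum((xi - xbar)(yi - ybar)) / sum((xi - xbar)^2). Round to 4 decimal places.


First compute the means: xbar = 7.2500, ybar = 12.2500.
Then S_xx = sum((xi - xbar)^2) = 48.7500.
S_xy = sum((xi - xbar)(yi - ybar)) = 74.7500.
b1 = S_xy / S_xx = 74.7500 / 48.7500 = 1.5333.

1.5333


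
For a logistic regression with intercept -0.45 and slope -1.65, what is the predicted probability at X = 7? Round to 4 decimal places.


z = -0.45 + -1.65 * 7 = -12.0000.
Sigmoid: P = 1 / (1 + exp(12.0000)) = 0.0000.

0.0000


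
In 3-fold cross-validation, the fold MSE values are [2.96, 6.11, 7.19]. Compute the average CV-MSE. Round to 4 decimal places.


Sum of fold MSEs = 16.2600.
Average = 16.2600 / 3 = 5.4200.

5.4200


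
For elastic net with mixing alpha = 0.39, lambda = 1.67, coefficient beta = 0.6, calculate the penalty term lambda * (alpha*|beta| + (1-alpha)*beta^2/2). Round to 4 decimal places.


alpha * |beta| = 0.39 * 0.6 = 0.2340.
(1-alpha) * beta^2/2 = 0.61 * 0.3600/2 = 0.1098.
Total = 1.67 * (0.2340 + 0.1098) = 0.5741.

0.5741


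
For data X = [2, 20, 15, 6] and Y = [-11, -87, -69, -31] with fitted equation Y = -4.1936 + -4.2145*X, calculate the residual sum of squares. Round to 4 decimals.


For each point, residual = actual - predicted.
Residuals: [1.6226, 1.4836, -1.5889, -1.5194].
Sum of squared residuals = 9.6671.

9.6671


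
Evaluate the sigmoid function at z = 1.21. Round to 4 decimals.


exp(-1.2100) = 0.2982.
1 + exp(-z) = 1.2982.
sigmoid = 1/1.2982 = 0.7703.

0.7703


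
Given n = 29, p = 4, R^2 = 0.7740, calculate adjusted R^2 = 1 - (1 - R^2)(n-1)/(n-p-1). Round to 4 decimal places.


Adjusted R^2 = 1 - (1 - R^2) * (n-1)/(n-p-1).
(1 - R^2) = 0.2260.
(n-1)/(n-p-1) = 28/24.
(1 - R^2) * (n-1) = 0.2260 * 28 = 6.3280.
Divide by (n-p-1): 6.3280 / 24 = 0.2637.
Adj R^2 = 1 - 0.2637 = 0.7363.

0.7363


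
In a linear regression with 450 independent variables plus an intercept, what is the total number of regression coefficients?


Total coefficients = number of predictors + 1 (for the intercept).
= 450 + 1 = 451.

451


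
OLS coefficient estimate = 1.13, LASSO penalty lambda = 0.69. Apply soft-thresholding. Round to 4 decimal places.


Absolute value: |1.13| = 1.13.
Compare to lambda = 0.69.
Since |beta| > lambda, coefficient = sign(beta)*(|beta| - lambda) = 0.4400.

0.4400


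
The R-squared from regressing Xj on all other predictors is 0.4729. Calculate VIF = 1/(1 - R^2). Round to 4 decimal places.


VIF = 1 / (1 - 0.4729).
= 1 / 0.5271 = 1.8972.

1.8972


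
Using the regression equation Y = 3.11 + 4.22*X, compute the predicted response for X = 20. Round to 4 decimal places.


Plug X = 20 into Y = 3.11 + 4.22*X:
Y = 3.11 + 84.4000 = 87.5100.

87.5100


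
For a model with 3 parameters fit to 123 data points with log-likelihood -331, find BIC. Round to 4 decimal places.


ln(123) = 4.812184.
k * ln(n) = 3 * 4.812184 = 14.436552.
-2L = 662.
BIC = 14.436552 + 662 = 676.436552, which rounds to 676.4366.

676.4366


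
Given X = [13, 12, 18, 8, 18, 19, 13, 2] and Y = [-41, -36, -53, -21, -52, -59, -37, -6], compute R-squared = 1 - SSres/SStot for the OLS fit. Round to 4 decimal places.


After computing the OLS fit (b0=1.1358, b1=-3.0494):
SSres = 23.4321, SStot = 2188.8750.
R^2 = 1 - 23.4321/2188.8750 = 0.9893.

0.9893


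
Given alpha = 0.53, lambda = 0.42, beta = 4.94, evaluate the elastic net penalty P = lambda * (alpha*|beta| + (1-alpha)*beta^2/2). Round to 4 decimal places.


alpha * |beta| = 0.53 * 4.94 = 2.6182.
(1-alpha) * beta^2/2 = 0.47 * 24.4036/2 = 5.7348.
Total = 0.42 * (2.6182 + 5.7348) = 3.5083.

3.5083


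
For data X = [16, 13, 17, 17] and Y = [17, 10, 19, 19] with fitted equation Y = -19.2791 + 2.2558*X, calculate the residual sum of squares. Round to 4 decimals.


For each point, residual = actual - predicted.
Residuals: [0.1863, -0.0463, -0.0695, -0.0695].
Sum of squared residuals = 0.0465.

0.0465


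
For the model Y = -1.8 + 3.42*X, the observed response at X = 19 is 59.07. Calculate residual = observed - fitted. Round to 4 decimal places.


Compute yhat = -1.8 + (3.42)(19) = 63.1800.
Residual = actual - predicted = 59.07 - 63.1800 = -4.1100.

-4.1100


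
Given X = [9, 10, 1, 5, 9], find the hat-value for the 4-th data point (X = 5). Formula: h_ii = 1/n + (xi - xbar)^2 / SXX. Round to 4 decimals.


Compute xbar = 6.8000 with n = 5 observations.
SXX = 56.8000.
Leverage = 1/5 + (5 - 6.8000)^2/56.8000 = 0.2570.

0.2570


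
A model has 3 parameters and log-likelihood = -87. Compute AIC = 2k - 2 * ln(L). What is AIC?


AIC = 2k - 2*loglik = 2(3) - 2(-87).
= 6 + 174 = 180.

180


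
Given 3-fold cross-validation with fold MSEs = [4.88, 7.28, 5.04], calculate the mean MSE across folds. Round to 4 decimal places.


Sum of fold MSEs = 17.2000.
Average = 17.2000 / 3 = 5.7333.

5.7333


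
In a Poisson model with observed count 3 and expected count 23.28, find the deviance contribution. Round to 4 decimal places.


y/mu = 3/23.28 = 0.128866 (approx.), and ln(3/23.28) = -2.048982.
y * ln(y/mu) = 3 * -2.048982 = -6.146946.
y - mu = -20.28.
D = 2 * (-6.146946 - -20.28) = 28.266108, which rounds to 28.2661.

28.2661


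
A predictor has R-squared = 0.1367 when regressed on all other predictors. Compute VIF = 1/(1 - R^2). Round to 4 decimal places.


Using VIF = 1/(1 - R^2_j):
1 - 0.1367 = 0.8633.
VIF = 1.1583.

1.1583


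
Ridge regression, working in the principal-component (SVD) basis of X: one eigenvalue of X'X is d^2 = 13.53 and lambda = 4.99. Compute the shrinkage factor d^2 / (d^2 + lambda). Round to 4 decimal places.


d^2 + lambda = 13.53 + 4.99 = 18.5200.
Shrinkage factor = 13.53/18.5200 = 0.7306.

0.7306


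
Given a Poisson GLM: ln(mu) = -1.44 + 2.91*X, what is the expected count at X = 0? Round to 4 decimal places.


eta = -1.44 + 2.91 * 0 = -1.4400.
mu = exp(-1.4400) = 0.2369.

0.2369


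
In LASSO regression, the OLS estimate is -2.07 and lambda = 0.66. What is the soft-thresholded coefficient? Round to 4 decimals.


Absolute value: |-2.07| = 2.07.
Compare to lambda = 0.66.
Since |beta| > lambda, coefficient = sign(beta)*(|beta| - lambda) = -1.4100.

-1.4100


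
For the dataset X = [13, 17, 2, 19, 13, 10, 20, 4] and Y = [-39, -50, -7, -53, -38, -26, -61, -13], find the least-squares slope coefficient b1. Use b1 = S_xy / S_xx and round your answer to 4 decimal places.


First compute the means: xbar = 12.2500, ybar = -35.8750.
Then S_xx = sum((xi - xbar)^2) = 307.5000.
S_xy = sum((xi - xbar)(yi - ybar)) = -888.2500.
b1 = S_xy / S_xx = -888.2500 / 307.5000 = -2.8886.

-2.8886


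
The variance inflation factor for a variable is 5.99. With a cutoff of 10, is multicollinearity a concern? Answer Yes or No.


Compare VIF = 5.99 to the threshold of 10.
5.99 < 10, so the answer is No.

No


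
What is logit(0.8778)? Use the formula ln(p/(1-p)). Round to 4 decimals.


The odds are p/(1-p) = 0.8778 / 0.1222 = 7.1833.
logit(p) = ln(7.1833) = 1.9718.

1.9718


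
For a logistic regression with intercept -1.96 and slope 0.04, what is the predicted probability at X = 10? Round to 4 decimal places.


z = -1.96 + 0.04 * 10 = -1.5600.
Sigmoid: P = 1 / (1 + exp(1.5600)) = 0.1736.

0.1736


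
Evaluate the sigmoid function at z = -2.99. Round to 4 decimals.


First, exp(2.9900) = 19.8857.
Then sigma(z) = 1/(1 + 19.8857) = 0.0479.

0.0479


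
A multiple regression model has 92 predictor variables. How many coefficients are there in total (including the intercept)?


Total coefficients = number of predictors + 1 (for the intercept).
= 92 + 1 = 93.

93


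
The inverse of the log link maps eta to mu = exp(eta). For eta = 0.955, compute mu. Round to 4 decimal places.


mu = exp(eta) = exp(0.955).
= 2.5987.

2.5987


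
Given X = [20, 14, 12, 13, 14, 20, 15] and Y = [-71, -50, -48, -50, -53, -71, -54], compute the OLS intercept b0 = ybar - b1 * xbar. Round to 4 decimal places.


First find the slope: b1 = -3.0269.
Means: xbar = 15.4286, ybar = -56.7143.
b0 = ybar - b1 * xbar = -56.7143 - -3.0269 * 15.4286 = -10.0135.

-10.0135


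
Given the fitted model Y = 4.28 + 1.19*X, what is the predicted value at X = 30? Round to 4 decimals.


Plug X = 30 into Y = 4.28 + 1.19*X:
Y = 4.28 + 35.7000 = 39.9800.

39.9800


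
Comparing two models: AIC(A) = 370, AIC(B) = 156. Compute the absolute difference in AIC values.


Compute |370 - 156| = 214.
Model B has the smaller AIC.

214


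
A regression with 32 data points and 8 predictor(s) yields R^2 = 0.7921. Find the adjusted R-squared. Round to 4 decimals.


Adjusted R^2 = 1 - (1 - R^2) * (n-1)/(n-p-1).
(1 - R^2) = 0.2079.
(n-1)/(n-p-1) = 31/23.
(1 - R^2) * (n-1) = 0.2079 * 31 = 6.4449.
Divide by (n-p-1): 6.4449 / 23 = 0.2802.
Adj R^2 = 1 - 0.2802 = 0.7198.

0.7198


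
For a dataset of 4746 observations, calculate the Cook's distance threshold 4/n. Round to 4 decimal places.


Cook's distance cutoff = 4/n = 4/4746.
= 0.0008.

0.0008


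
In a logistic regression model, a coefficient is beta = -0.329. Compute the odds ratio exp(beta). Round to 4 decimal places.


exp(-0.329) = 0.7196.
So the odds ratio is 0.7196.

0.7196


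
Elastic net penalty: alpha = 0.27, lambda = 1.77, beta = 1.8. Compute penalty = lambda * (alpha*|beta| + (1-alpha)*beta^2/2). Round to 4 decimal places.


Compute:
L1 = 0.27 * 1.8 = 0.4860.
L2 = 0.73 * 1.8^2 / 2 = 1.1826.
Penalty = 1.77 * (0.4860 + 1.1826) = 2.9534.

2.9534


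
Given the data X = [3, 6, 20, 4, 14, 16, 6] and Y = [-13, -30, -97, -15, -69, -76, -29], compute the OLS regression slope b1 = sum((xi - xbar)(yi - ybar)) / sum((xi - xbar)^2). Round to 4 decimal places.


The sample means are xbar = 9.8571 and ybar = -47.0000.
Compute S_xx = 268.8571 and S_xy = -1332.0000.
Slope b1 = S_xy / S_xx = -1332.0000 / 268.8571 = -4.9543.

-4.9543


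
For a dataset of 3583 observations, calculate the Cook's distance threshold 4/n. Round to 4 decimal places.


Using the rule of thumb:
Threshold = 4 / 3583 = 0.0011.

0.0011


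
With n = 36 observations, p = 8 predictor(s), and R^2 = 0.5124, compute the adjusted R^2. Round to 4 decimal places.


Using the formula:
(1 - 0.5124) = 0.4876.
Multiply by 35/27: 0.4876 * 35 = 17.0660, then 17.0660 / 27 = 0.6321.
Adj R^2 = 1 - 0.6321 = 0.3679.

0.3679


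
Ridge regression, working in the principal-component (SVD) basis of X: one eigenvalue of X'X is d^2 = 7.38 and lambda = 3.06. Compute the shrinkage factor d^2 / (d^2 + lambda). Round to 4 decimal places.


d^2 + lambda = 7.38 + 3.06 = 10.4400.
Shrinkage factor = 7.38/10.4400 = 0.7069.

0.7069


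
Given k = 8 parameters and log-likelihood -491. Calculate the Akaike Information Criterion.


AIC = 2k - 2*loglik = 2(8) - 2(-491).
= 16 + 982 = 998.

998


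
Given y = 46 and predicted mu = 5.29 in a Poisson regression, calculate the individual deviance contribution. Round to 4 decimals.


First: ln(46/5.29) = 2.162823.
Then: 46 * 2.162823 = 99.489858.
y - mu = 46 - 5.29 = 40.71.
D = 2(99.489858 - 40.71) = 117.559716, which rounds to 117.5597.

117.5597


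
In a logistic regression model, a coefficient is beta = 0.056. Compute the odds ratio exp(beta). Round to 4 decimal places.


Odds ratio = exp(beta) = exp(0.056).
= 1.0576.

1.0576


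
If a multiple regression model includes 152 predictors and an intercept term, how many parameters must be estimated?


Each predictor gets one coefficient, plus one intercept.
Total parameters = 152 + 1 = 153.

153


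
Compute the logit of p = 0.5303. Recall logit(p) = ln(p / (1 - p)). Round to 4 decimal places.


1 - p = 0.4697.
p/(1-p) = 1.1290.
logit = ln(1.1290) = 0.1213.

0.1213


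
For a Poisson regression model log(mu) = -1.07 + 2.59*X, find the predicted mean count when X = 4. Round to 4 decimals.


eta = -1.07 + 2.59 * 4 = 9.2900.
mu = exp(9.2900) = 10829.1841.

10829.1841


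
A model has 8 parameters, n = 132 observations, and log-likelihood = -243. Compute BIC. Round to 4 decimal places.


ln(132) = 4.882802.
k * ln(n) = 8 * 4.882802 = 39.062416.
-2L = 486.
BIC = 39.062416 + 486 = 525.062416, which rounds to 525.0624.

525.0624


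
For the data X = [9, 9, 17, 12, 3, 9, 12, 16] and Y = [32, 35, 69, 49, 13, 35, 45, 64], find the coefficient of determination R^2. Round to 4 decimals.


Fit the OLS line: b0 = -1.3177, b1 = 4.0522.
SSres = 25.1215.
SStot = 2305.5000.
R^2 = 1 - 25.1215/2305.5000 = 0.9891.

0.9891


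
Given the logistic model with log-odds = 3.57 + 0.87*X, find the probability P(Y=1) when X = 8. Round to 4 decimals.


z = 3.57 + 0.87 * 8 = 10.5300.
Sigmoid: P = 1 / (1 + exp(-10.5300)) = 1.0000.

1.0000


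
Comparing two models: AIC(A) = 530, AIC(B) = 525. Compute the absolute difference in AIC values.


|AIC_A - AIC_B| = |530 - 525| = 5.
Model B is preferred (lower AIC).

5


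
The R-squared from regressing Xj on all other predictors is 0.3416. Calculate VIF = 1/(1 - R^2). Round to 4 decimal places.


Denominator: 1 - 0.3416 = 0.6584.
VIF = 1 / 0.6584 = 1.5188.

1.5188


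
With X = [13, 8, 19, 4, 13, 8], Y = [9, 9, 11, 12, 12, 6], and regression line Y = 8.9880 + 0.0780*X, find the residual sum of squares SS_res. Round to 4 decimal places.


Predicted values from Y = 8.9880 + 0.0780*X.
Residuals: [-1.0020, -0.6120, 0.5300, 2.7000, 1.9980, -3.6120].
SSres = 25.9880.

25.9880


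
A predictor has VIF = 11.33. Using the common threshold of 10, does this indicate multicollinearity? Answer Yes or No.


The threshold is 10.
VIF = 11.33 is >= 10.
Multicollinearity indication: Yes.

Yes


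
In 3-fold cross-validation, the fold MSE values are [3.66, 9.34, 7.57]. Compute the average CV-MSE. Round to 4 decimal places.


Total MSE across folds = 20.5700.
CV-MSE = 20.5700/3 = 6.8567.

6.8567


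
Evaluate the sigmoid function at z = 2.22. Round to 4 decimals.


First, exp(-2.2200) = 0.1086.
Then sigma(z) = 1/(1 + 0.1086) = 0.9020.

0.9020


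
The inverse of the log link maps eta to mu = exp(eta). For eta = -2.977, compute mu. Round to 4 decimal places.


The inverse log link gives:
mu = exp(-2.977) = 0.0509.

0.0509


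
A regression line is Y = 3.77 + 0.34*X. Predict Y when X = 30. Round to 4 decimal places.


Predicted value:
Y = 3.77 + (0.34)(30) = 3.77 + 10.2000 = 13.9700.

13.9700


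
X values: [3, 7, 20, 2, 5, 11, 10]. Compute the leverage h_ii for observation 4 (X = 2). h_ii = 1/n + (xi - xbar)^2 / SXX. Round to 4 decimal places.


n = 7, xbar = 8.2857.
SXX = sum((xi - xbar)^2) = 227.4286.
h = 1/7 + (2 - 8.2857)^2 / 227.4286 = 0.3166.

0.3166


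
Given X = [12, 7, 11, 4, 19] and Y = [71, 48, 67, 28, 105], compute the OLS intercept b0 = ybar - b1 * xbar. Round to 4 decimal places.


Compute b1 = 5.0356 from the OLS formula.
With xbar = 10.6000 and ybar = 63.8000, the intercept is:
b0 = 63.8000 - 5.0356 * 10.6000 = 10.4226.

10.4226


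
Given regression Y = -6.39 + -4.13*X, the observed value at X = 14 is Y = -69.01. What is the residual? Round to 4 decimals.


Predicted = -6.39 + -4.13 * 14 = -64.2100.
Residual = -69.01 - -64.2100 = -4.8000.

-4.8000


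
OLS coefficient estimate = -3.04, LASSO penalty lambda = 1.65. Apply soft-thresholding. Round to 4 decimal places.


Check: |-3.04| = 3.04 vs lambda = 1.65.
Since |beta| > lambda, coefficient = sign(beta)*(|beta| - lambda) = -1.3900.
Soft-thresholded coefficient = -1.3900.

-1.3900


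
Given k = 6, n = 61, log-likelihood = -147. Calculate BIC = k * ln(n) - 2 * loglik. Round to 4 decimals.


ln(61) = 4.110874.
k * ln(n) = 6 * 4.110874 = 24.665244.
-2L = 294.
BIC = 24.665244 + 294 = 318.665244, which rounds to 318.6652.

318.6652


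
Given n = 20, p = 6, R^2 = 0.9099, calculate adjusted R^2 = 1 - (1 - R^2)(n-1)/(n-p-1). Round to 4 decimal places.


Plug in: Adj R^2 = 1 - (1 - 0.9099) * 19/13.
= 1 - 0.0901 * 19/13
= 1 - 1.7119 / 13
= 1 - 0.1317 = 0.8683.

0.8683


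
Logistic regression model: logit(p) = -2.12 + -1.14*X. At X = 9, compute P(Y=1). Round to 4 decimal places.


Linear predictor: z = -2.12 + -1.14 * 9 = -12.3800.
P = 1/(1 + exp(12.3800)) = 1/(1 + 237993.8233) = 0.0000.

0.0000


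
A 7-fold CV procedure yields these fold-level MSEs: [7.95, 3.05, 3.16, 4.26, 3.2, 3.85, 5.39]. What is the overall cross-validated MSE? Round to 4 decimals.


Sum of fold MSEs = 30.8600.
Average = 30.8600 / 7 = 4.4086.

4.4086


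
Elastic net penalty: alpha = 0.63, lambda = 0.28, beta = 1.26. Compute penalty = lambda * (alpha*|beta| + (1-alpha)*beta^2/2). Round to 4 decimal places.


L1 component = 0.63 * |1.26| = 0.7938.
L2 component = 0.37 * 1.26^2 / 2 = 0.2937.
Penalty = 0.28 * (0.7938 + 0.2937) = 0.28 * 1.0875 = 0.3045.

0.3045


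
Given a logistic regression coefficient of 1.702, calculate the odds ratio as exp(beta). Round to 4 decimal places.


The odds ratio is computed as:
OR = e^(1.702) = 5.4849.

5.4849


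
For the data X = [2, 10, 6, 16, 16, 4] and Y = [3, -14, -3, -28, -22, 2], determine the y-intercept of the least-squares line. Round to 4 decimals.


Compute b1 = -2.1209 from the OLS formula.
With xbar = 9.0000 and ybar = -10.3333, the intercept is:
b0 = -10.3333 - -2.1209 * 9.0000 = 8.7546.

8.7546


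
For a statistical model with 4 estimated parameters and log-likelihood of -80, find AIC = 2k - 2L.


Compute:
2k = 2*4 = 8.
-2*loglik = -2*(-80) = 160.
AIC = 8 + 160 = 168.

168


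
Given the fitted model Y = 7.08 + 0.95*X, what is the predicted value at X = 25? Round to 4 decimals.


Plug X = 25 into Y = 7.08 + 0.95*X:
Y = 7.08 + 23.7500 = 30.8300.

30.8300


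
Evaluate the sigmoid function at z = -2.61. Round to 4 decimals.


exp(2.6100) = 13.5991.
1 + exp(-z) = 14.5991.
sigmoid = 1/14.5991 = 0.0685.

0.0685


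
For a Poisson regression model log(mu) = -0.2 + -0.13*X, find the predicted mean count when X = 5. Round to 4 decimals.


eta = -0.2 + -0.13 * 5 = -0.8500.
mu = exp(-0.8500) = 0.4274.

0.4274


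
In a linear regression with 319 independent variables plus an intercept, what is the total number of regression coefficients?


Including the intercept, the model has 319 predictor coefficients + 1 intercept.
Total = 320.

320


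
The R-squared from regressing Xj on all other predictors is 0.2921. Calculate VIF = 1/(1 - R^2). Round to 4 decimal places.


Using VIF = 1/(1 - R^2_j):
1 - 0.2921 = 0.7079.
VIF = 1.4126.

1.4126


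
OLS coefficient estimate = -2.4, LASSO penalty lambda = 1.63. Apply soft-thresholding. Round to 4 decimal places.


Absolute value: |-2.4| = 2.4.
Compare to lambda = 1.63.
Since |beta| > lambda, coefficient = sign(beta)*(|beta| - lambda) = -0.7700.

-0.7700


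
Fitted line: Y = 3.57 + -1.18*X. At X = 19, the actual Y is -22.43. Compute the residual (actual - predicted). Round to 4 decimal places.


Compute yhat = 3.57 + (-1.18)(19) = -18.8500.
Residual = actual - predicted = -22.43 - -18.8500 = -3.5800.

-3.5800


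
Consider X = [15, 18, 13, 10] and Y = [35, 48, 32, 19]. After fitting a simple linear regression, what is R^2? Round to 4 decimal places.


Fit the OLS line: b0 = -15.5000, b1 = 3.5000.
SSres = 8.5000.
SStot = 425.0000.
R^2 = 1 - 8.5000/425.0000 = 0.9800.

0.9800


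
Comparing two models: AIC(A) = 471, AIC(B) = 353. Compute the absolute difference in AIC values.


|AIC_A - AIC_B| = |471 - 353| = 118.
Model B is preferred (lower AIC).

118


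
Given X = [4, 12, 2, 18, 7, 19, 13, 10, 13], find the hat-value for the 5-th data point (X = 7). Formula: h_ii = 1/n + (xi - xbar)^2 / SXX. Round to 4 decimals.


Mean of X: xbar = 10.8889.
SXX = 268.8889.
For X = 7: h = 1/9 + (7 - 10.8889)^2/268.8889 = 0.1674.

0.1674


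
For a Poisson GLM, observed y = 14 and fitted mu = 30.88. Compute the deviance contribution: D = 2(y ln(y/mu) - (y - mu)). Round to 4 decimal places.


First: ln(14/30.88) = -0.791051.
Then: 14 * -0.791051 = -11.074714.
y - mu = 14 - 30.88 = -16.88.
D = 2(-11.074714 - -16.88) = 11.610572, which rounds to 11.6106.

11.6106


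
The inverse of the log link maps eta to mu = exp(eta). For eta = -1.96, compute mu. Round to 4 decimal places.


mu = exp(eta) = exp(-1.96).
= 0.1409.

0.1409


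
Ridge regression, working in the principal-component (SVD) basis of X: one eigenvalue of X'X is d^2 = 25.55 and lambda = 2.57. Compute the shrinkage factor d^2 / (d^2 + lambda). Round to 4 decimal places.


Compute the denominator: 25.55 + 2.57 = 28.1200.
Shrinkage factor = 25.55 / 28.1200 = 0.9086.

0.9086


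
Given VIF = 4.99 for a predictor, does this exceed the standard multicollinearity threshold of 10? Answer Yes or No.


The threshold is 10.
VIF = 4.99 is < 10.
Multicollinearity indication: No.

No


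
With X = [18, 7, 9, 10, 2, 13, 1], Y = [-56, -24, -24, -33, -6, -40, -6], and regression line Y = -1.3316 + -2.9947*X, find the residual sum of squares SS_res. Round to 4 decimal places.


Predicted values from Y = -1.3316 + -2.9947*X.
Residuals: [-0.7638, -1.7055, 4.2839, -1.7214, 1.3210, 0.2627, -1.6737].
SSres = 29.4225.

29.4225


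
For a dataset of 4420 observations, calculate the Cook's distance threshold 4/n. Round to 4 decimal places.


Cook's distance cutoff = 4/n = 4/4420.
= 0.0009.

0.0009


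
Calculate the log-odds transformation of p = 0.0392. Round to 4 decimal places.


The odds are p/(1-p) = 0.0392 / 0.9608 = 0.0408.
logit(p) = ln(0.0408) = -3.1991.

-3.1991


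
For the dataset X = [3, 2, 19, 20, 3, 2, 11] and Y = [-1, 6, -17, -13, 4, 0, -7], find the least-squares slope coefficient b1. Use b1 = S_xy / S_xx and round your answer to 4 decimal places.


First compute the means: xbar = 8.5714, ybar = -4.0000.
Then S_xx = sum((xi - xbar)^2) = 393.7143.
S_xy = sum((xi - xbar)(yi - ybar)) = -399.0000.
b1 = S_xy / S_xx = -399.0000 / 393.7143 = -1.0134.

-1.0134


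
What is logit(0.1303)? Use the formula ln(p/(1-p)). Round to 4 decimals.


1 - p = 0.8697.
p/(1-p) = 0.1498.
logit = ln(0.1498) = -1.8983.

-1.8983
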